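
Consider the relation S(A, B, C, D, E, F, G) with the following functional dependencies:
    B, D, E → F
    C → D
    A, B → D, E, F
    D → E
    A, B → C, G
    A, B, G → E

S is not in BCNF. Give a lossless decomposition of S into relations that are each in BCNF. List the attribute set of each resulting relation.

Candidate key of the original relation: {A, B}.
In {A, B, C, D, E, F, G}, {B, D, E} is not a superkey ({B, D, E}⁺ restricted to this set is {B, D, E, F}), so split on B, D, E → F into {B, D, E, F} and {A, B, C, D, E, G}.
In {B, D, E, F}, {D} is not a superkey ({D}⁺ restricted to this set is {D, E}), so split on D → E into {D, E} and {B, D, F}.
{D, E} has no BCNF violation.
{B, D, F} has no BCNF violation.
In {A, B, C, D, E, G}, {C} is not a superkey ({C}⁺ restricted to this set is {C, D, E}), so split on C → D, E into {C, D, E} and {A, B, C, G}.
In {C, D, E}, {D} is not a superkey ({D}⁺ restricted to this set is {D, E}), so split on D → E into {D, E} and {C, D}.
{D, E} has no BCNF violation.
{C, D} has no BCNF violation.
{A, B, C, G} has no BCNF violation.

{A, B, C, G}; {B, D, F}; {C, D}; {D, E}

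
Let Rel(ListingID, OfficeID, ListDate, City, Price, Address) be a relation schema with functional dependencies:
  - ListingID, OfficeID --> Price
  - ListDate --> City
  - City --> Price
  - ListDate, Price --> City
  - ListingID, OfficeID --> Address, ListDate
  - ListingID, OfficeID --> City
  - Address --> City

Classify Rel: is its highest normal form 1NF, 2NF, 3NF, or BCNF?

2NF

Candidate key: {ListingID, OfficeID}. Prime attributes: {ListingID, OfficeID}.
For ListDate --> City we have {ListDate}⁺ = {City, ListDate, Price}; {ListDate} is not a superkey, so BCNF fails.
Because {City} is non-prime and the left side of ListDate --> City is not a superkey, the relation is not in 3NF.
No non-prime attribute depends on a proper subset of any candidate key, so 2NF holds.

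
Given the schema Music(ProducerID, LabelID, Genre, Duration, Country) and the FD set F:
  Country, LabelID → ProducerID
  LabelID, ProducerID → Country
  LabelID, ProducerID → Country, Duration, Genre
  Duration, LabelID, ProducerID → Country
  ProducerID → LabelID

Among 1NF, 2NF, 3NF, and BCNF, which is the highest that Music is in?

BCNF

Candidate keys: {Country, LabelID}, {ProducerID}. Prime attributes: {Country, LabelID, ProducerID}.
The left-hand side of every FD is a superkey, so BCNF is satisfied.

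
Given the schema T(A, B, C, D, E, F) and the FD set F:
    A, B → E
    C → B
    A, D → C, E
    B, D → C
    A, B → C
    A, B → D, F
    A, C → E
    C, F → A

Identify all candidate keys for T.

{A, B}, {A, C}, {A, D}, {B, D, F}, {C, F}

Closure of {A, B} is {A, B, C, D, E, F}, the whole schema; {A, B} is a candidate key.
Closure of {A, C} is {A, B, C, D, E, F}, the whole schema; {A, C} is a candidate key.
Closure of {A, D} is {A, B, C, D, E, F}, the whole schema; {A, D} is a candidate key.
Closure of {C, F} is {A, B, C, D, E, F}, the whole schema; {C, F} is a candidate key.
Closure of {B, D, F} is {A, B, C, D, E, F}, the whole schema; {B, D, F} is a candidate key.
Any other superkey properly contains one of these, so there are no further candidate keys.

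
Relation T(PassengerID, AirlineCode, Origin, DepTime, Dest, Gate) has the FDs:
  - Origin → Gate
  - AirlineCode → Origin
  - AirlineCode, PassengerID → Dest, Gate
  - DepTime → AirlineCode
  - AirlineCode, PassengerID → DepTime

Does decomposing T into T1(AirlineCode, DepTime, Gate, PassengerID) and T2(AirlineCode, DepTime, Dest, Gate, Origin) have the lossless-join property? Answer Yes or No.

Common attributes: {AirlineCode, DepTime, Gate}; their closure is {AirlineCode, DepTime, Gate, Origin}.
T1 ⊄ {AirlineCode, DepTime, Gate, Origin} and T2 ⊄ {AirlineCode, DepTime, Gate, Origin}, so the split is lossy.

No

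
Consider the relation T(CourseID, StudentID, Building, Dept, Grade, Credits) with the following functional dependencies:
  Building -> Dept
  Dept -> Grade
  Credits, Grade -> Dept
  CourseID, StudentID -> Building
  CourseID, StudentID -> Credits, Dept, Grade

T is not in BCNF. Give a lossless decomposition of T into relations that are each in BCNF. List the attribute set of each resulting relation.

Candidate key of the original relation: {CourseID, StudentID}.
{Building, CourseID, Credits, Dept, Grade, StudentID}: {Building} determines {Building, Dept, Grade} here but is not a superkey — split on Building -> Dept, Grade, giving {Building, Dept, Grade} and {Building, CourseID, Credits, StudentID}.
{Building, Dept, Grade}: {Dept} determines {Dept, Grade} here but is not a superkey — split on Dept -> Grade, giving {Dept, Grade} and {Building, Dept}.
{Dept, Grade} has no BCNF violation.
{Building, Dept} has no BCNF violation.
{Building, CourseID, Credits, StudentID} has no BCNF violation.

{Building, CourseID, Credits, StudentID}; {Building, Dept}; {Dept, Grade}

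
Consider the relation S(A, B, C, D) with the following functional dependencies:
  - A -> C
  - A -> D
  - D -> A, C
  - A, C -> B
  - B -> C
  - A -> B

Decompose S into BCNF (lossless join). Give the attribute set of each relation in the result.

{A, B, D}; {B, C}

Candidate keys of the original relation: {A}, {D}.
{A, B, C, D}: {B} determines {B, C} here but is not a superkey — split on B -> C, giving {B, C} and {A, B, D}.
{B, C} is in BCNF.
{A, B, D} is in BCNF.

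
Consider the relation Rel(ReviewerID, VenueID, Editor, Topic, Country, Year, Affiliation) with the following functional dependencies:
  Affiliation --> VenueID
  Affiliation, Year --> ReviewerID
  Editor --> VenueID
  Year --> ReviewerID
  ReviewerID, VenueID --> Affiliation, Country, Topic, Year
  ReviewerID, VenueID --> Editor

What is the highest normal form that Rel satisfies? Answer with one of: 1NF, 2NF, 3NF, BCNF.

3NF

Candidate keys: {Affiliation, ReviewerID}, {Affiliation, Year}, {Editor, ReviewerID}, {Editor, Year}, {ReviewerID, VenueID}, {VenueID, Year}. Prime attributes: {Affiliation, Editor, ReviewerID, VenueID, Year}.
Affiliation --> VenueID: {Affiliation}⁺ = {Affiliation, VenueID}, which is not all of the attributes, so the left side is not a superkey — BCNF is violated.
Since {VenueID} ⊆ prime attributes and every other non-superkey FD also has a prime right side, the schema is in 3NF.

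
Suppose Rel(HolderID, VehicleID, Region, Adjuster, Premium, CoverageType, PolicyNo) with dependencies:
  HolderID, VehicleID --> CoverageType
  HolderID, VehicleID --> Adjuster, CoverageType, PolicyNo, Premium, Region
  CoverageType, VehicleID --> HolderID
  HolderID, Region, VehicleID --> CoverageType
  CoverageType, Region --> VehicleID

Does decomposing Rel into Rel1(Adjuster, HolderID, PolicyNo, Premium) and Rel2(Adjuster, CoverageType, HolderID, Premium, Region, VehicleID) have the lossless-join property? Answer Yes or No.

No

Common attributes: {Adjuster, HolderID, Premium}; their closure is {Adjuster, HolderID, Premium}.
Neither Rel1 nor Rel2 is contained in that closure, so the decomposition is lossy.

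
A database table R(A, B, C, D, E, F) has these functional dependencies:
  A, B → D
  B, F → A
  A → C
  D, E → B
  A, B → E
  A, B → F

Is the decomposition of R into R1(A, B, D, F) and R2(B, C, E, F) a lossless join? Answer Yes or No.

Yes

R1 ∩ R2 = {B, F}; its closure under F is {A, B, C, D, E, F}.
Since R1 ⊆ {A, B, C, D, E, F}, the intersection is a superkey of R1; the decomposition is lossless.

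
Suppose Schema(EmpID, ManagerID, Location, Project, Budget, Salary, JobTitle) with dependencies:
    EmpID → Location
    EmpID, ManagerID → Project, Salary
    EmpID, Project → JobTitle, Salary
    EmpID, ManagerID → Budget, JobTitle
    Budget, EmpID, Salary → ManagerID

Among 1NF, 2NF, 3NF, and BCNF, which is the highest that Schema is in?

Candidate keys: {Budget, EmpID, Project}, {Budget, EmpID, Salary}, {EmpID, ManagerID}. Prime attributes: {Budget, EmpID, ManagerID, Project, Salary}.
EmpID → Location breaks BCNF: {EmpID}⁺ = {EmpID, Location}, so {EmpID} is not a superkey.
Because {Location} is non-prime and the left side of EmpID → Location is not a superkey, the relation is not in 3NF.
The proper key subset {EmpID} of {EmpID, ManagerID} determines non-prime {Location}, so the relation is not even in 2NF.

1NF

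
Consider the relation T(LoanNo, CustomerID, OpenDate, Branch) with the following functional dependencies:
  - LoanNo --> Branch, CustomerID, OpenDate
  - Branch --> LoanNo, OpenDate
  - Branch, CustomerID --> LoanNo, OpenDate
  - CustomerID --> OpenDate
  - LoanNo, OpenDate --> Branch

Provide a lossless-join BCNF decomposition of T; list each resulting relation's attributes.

Candidate keys of the original relation: {Branch}, {LoanNo}.
{Branch, CustomerID, LoanNo, OpenDate}: {CustomerID} determines {CustomerID, OpenDate} here but is not a superkey — split on CustomerID --> OpenDate, giving {CustomerID, OpenDate} and {Branch, CustomerID, LoanNo}.
{CustomerID, OpenDate} has no BCNF violation.
{Branch, CustomerID, LoanNo} has no BCNF violation.

{Branch, CustomerID, LoanNo}; {CustomerID, OpenDate}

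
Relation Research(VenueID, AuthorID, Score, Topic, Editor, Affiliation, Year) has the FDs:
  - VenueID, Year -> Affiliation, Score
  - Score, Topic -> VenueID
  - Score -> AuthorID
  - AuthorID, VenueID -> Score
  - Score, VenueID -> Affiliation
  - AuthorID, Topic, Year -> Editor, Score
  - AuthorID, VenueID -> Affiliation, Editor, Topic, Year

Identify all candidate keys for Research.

{AuthorID, Topic, Year}, {AuthorID, VenueID}, {Score, Topic}, {Score, VenueID}, {VenueID, Year}

Closure of {AuthorID, VenueID} is {Affiliation, AuthorID, Editor, Score, Topic, VenueID, Year}, the whole schema; {AuthorID, VenueID} is a candidate key.
Closure of {Score, Topic} is {Affiliation, AuthorID, Editor, Score, Topic, VenueID, Year}, the whole schema; {Score, Topic} is a candidate key.
Closure of {Score, VenueID} is {Affiliation, AuthorID, Editor, Score, Topic, VenueID, Year}, the whole schema; {Score, VenueID} is a candidate key.
Closure of {VenueID, Year} is {Affiliation, AuthorID, Editor, Score, Topic, VenueID, Year}, the whole schema; {VenueID, Year} is a candidate key.
Closure of {AuthorID, Topic, Year} is {Affiliation, AuthorID, Editor, Score, Topic, VenueID, Year}, the whole schema; {AuthorID, Topic, Year} is a candidate key.
No proper subset of any of these is a key, and no other minimal superkey exists.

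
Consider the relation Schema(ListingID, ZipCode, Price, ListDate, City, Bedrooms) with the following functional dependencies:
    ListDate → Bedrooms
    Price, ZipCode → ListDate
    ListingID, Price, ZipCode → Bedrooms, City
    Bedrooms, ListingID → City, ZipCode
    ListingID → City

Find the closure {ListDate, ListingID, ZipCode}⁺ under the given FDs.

{Bedrooms, City, ListDate, ListingID, ZipCode}

Start with {ListDate, ListingID, ZipCode}.
ListDate → Bedrooms applies; add {Bedrooms} → now {Bedrooms, ListDate, ListingID, ZipCode}.
Bedrooms, ListingID → City, ZipCode applies; add {City} → now {Bedrooms, City, ListDate, ListingID, ZipCode}.
No further FD applies.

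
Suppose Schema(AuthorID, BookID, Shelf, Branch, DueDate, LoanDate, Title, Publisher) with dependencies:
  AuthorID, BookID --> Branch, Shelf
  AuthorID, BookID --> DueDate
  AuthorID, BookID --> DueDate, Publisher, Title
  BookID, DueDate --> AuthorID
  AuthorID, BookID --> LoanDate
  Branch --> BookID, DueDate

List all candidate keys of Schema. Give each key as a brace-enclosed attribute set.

{AuthorID, BookID}, {BookID, DueDate}, {Branch}

{Branch} is a candidate key since {Branch}⁺ = {AuthorID, BookID, Branch, DueDate, LoanDate, Publisher, Shelf, Title} covers every attribute.
{AuthorID, BookID} is a candidate key since {AuthorID, BookID}⁺ = {AuthorID, BookID, Branch, DueDate, LoanDate, Publisher, Shelf, Title} covers every attribute.
{BookID, DueDate} is a candidate key since {BookID, DueDate}⁺ = {AuthorID, BookID, Branch, DueDate, LoanDate, Publisher, Shelf, Title} covers every attribute.
Any other superkey properly contains one of these, so there are no further candidate keys.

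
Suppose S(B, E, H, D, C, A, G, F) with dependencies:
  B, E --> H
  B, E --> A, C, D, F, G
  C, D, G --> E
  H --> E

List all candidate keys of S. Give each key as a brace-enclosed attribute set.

{B, C, D, G}, {B, E}, {B, H}

No FD produces {B}, so it must be in every candidate key.
Closure of {B, E} is {A, B, C, D, E, F, G, H}, the whole schema; {B, E} is a candidate key.
Closure of {B, H} is {A, B, C, D, E, F, G, H}, the whole schema; {B, H} is a candidate key.
Closure of {B, C, D, G} is {A, B, C, D, E, F, G, H}, the whole schema; {B, C, D, G} is a candidate key.
Any other superkey properly contains one of these, so there are no further candidate keys.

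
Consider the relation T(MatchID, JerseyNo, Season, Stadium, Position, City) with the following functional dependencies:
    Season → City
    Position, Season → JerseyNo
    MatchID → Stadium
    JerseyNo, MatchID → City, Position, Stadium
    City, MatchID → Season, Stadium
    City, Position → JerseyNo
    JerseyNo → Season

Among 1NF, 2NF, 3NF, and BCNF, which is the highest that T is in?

1NF

Candidate keys: {City, MatchID, Position}, {JerseyNo, MatchID}, {MatchID, Position, Season}. Prime attributes: {City, JerseyNo, MatchID, Position, Season}.
For Season → City we have {Season}⁺ = {City, Season}; {Season} is not a superkey, so BCNF fails.
MatchID → Stadium has non-prime {Stadium} on the right and a non-superkey on the left, so 3NF fails.
{MatchID} is a proper subset of the key {JerseyNo, MatchID}, and {MatchID}⁺ contains the non-prime attribute {Stadium} — a partial dependency, so 2NF is violated.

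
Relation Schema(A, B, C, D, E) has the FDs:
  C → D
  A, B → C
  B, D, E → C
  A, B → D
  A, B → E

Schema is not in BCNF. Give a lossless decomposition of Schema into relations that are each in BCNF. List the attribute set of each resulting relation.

{A, B, C, E}; {C, D}

Candidate key of the original relation: {A, B}.
In {A, B, C, D, E}, {C} is not a superkey ({C}⁺ restricted to this set is {C, D}), so split on C → D into {C, D} and {A, B, C, E}.
{C, D} has no BCNF violation.
{A, B, C, E} has no BCNF violation.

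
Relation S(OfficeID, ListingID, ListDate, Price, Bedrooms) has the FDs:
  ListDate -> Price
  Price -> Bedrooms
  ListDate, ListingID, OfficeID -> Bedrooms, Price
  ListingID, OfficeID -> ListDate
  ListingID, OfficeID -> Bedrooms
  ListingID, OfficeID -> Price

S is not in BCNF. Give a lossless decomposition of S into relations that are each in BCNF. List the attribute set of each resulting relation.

Candidate key of the original relation: {ListingID, OfficeID}.
{Bedrooms, ListDate, ListingID, OfficeID, Price}: {ListDate} determines {Bedrooms, ListDate, Price} here but is not a superkey — split on ListDate -> Bedrooms, Price, giving {Bedrooms, ListDate, Price} and {ListDate, ListingID, OfficeID}.
{Bedrooms, ListDate, Price}: {Price} determines {Bedrooms, Price} here but is not a superkey — split on Price -> Bedrooms, giving {Bedrooms, Price} and {ListDate, Price}.
{Bedrooms, Price} is in BCNF.
{ListDate, Price} is in BCNF.
{ListDate, ListingID, OfficeID} is in BCNF.

{Bedrooms, Price}; {ListDate, ListingID, OfficeID}; {ListDate, Price}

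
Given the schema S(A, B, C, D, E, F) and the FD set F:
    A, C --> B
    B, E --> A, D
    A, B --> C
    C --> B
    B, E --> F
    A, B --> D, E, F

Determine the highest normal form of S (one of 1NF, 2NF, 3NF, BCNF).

3NF

Candidate keys: {A, B}, {A, C}, {B, E}, {C, E}. Prime attributes: {A, B, C, E}.
C --> B breaks BCNF: {C}⁺ = {B, C}, so {C} is not a superkey.
Its right-hand attributes {B} are all prime, as are those of every other non-superkey FD — the relation is in 3NF.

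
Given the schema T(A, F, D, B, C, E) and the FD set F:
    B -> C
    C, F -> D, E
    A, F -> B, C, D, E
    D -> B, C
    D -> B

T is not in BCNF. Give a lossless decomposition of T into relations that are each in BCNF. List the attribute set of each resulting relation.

{A, D, F}; {B, C}; {B, D}; {D, E, F}

Candidate key of the original relation: {A, F}.
{A, B, C, D, E, F}: {B} determines {B, C} here but is not a superkey — split on B -> C, giving {B, C} and {A, B, D, E, F}.
{B, C}: every determinant is a superkey — BCNF.
{A, B, D, E, F}: {D} determines {B, D} here but is not a superkey — split on D -> B, giving {B, D} and {A, D, E, F}.
{B, D}: every determinant is a superkey — BCNF.
{A, D, E, F}: {D, F} determines {D, E, F} here but is not a superkey — split on D, F -> E, giving {D, E, F} and {A, D, F}.
{D, E, F}: every determinant is a superkey — BCNF.
{A, D, F}: every determinant is a superkey — BCNF.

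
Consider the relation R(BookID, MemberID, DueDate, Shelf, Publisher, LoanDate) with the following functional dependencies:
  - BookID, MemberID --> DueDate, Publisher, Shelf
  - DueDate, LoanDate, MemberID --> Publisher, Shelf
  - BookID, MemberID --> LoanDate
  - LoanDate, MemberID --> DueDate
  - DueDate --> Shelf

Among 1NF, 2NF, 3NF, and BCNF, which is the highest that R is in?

2NF

Candidate key: {BookID, MemberID}. Prime attributes: {BookID, MemberID}.
DueDate, LoanDate, MemberID --> Publisher, Shelf: {DueDate, LoanDate, MemberID}⁺ = {DueDate, LoanDate, MemberID, Publisher, Shelf}, which is not all of the attributes, so the left side is not a superkey — BCNF is violated.
Because {Publisher, Shelf} are non-prime and the left side of DueDate, LoanDate, MemberID --> Publisher, Shelf is not a superkey, the relation is not in 3NF.
No proper subset of a key has a non-prime attribute in its closure, so there is no partial dependency; 2NF holds.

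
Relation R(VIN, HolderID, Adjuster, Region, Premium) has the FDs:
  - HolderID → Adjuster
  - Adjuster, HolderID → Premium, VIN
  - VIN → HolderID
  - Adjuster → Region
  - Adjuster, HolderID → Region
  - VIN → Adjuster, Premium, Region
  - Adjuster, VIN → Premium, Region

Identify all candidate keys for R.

{HolderID}⁺ = {Adjuster, HolderID, Premium, Region, VIN}, which is every attribute, so {HolderID} is a candidate key.
{VIN}⁺ = {Adjuster, HolderID, Premium, Region, VIN}, which is every attribute, so {VIN} is a candidate key.
No proper subset of any of these is a key, and no other minimal superkey exists.

{HolderID}, {VIN}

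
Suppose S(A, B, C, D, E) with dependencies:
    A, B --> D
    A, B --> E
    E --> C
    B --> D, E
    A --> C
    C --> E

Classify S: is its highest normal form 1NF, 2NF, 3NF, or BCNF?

1NF

Candidate key: {A, B}. Prime attributes: {A, B}.
E --> C breaks BCNF: {E}⁺ = {C, E}, so {E} is not a superkey.
E --> C has non-prime {C} on the right and a non-superkey on the left, so 3NF fails.
The proper key subset {A} of {A, B} determines non-prime {C, E}, so the relation is not even in 2NF.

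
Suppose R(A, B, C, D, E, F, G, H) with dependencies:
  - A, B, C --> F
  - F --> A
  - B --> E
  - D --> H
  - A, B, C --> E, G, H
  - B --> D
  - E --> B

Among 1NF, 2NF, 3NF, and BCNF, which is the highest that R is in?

1NF

Candidate keys: {A, B, C}, {A, C, E}, {B, C, F}, {C, E, F}. Prime attributes: {A, B, C, E, F}.
For F --> A we have {F}⁺ = {A, F}; {F} is not a superkey, so BCNF fails.
D --> H determines the non-prime attribute {H} from a non-superkey — 3NF is violated.
The proper key subset {B} of {A, B, C} determines non-prime {D, H}, so the relation is not even in 2NF.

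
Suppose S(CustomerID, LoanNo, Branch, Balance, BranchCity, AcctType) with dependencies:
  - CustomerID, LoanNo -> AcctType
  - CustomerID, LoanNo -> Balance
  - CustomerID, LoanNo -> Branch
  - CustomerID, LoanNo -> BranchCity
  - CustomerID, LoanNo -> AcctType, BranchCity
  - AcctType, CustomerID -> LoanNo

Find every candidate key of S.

{AcctType, CustomerID}, {CustomerID, LoanNo}

Attributes never on any right-hand side: {CustomerID} — every candidate key must contain it.
{AcctType, CustomerID} is a candidate key since {AcctType, CustomerID}⁺ = {AcctType, Balance, Branch, BranchCity, CustomerID, LoanNo} covers every attribute.
{CustomerID, LoanNo} is a candidate key since {CustomerID, LoanNo}⁺ = {AcctType, Balance, Branch, BranchCity, CustomerID, LoanNo} covers every attribute.
Any other superkey properly contains one of these, so there are no further candidate keys.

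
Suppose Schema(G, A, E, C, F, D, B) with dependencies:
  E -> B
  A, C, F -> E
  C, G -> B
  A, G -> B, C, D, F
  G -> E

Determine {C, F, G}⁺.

Start with {C, F, G}.
C, G -> B applies; add {B} → now {B, C, F, G}.
G -> E applies; add {E} → now {B, C, E, F, G}.
No further FD applies.

{B, C, E, F, G}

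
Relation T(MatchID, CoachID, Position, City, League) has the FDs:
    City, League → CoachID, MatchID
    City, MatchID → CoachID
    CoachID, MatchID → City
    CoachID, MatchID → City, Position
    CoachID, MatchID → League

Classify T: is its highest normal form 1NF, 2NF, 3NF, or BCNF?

BCNF

Candidate keys: {City, League}, {City, MatchID}, {CoachID, MatchID}. Prime attributes: {City, CoachID, League, MatchID}.
Every FD has a superkey on the left, so the relation is in BCNF.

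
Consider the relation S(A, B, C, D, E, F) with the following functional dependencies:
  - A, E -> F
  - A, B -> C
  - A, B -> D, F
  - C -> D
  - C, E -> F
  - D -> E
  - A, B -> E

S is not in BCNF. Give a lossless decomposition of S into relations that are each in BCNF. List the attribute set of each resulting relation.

{A, B, C}; {A, E, F}; {C, D}; {D, E}

Candidate key of the original relation: {A, B}.
{A, B, C, D, E, F}: {A, E} determines {A, E, F} here but is not a superkey — split on A, E -> F, giving {A, E, F} and {A, B, C, D, E}.
{A, E, F} has no BCNF violation.
{A, B, C, D, E}: {C} determines {C, D, E} here but is not a superkey — split on C -> D, E, giving {C, D, E} and {A, B, C}.
{C, D, E}: {D} determines {D, E} here but is not a superkey — split on D -> E, giving {D, E} and {C, D}.
{D, E} has no BCNF violation.
{C, D} has no BCNF violation.
{A, B, C} has no BCNF violation.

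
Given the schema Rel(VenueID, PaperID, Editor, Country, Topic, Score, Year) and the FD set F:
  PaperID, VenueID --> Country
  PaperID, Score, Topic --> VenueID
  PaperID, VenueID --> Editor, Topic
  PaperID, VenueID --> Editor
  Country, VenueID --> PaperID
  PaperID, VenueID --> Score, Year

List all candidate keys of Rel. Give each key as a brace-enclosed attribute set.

{Country, VenueID}⁺ = {Country, Editor, PaperID, Score, Topic, VenueID, Year}, which is every attribute, so {Country, VenueID} is a candidate key.
{PaperID, VenueID}⁺ = {Country, Editor, PaperID, Score, Topic, VenueID, Year}, which is every attribute, so {PaperID, VenueID} is a candidate key.
{PaperID, Score, Topic}⁺ = {Country, Editor, PaperID, Score, Topic, VenueID, Year}, which is every attribute, so {PaperID, Score, Topic} is a candidate key.
These are minimal and exhaustive — every other superkey contains one of them.

{Country, VenueID}, {PaperID, Score, Topic}, {PaperID, VenueID}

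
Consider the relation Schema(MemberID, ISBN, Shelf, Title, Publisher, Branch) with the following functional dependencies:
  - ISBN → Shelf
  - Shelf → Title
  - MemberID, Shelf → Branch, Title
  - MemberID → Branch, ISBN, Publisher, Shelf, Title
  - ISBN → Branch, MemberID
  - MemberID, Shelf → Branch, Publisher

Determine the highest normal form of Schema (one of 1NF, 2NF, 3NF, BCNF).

Candidate keys: {ISBN}, {MemberID}. Prime attributes: {ISBN, MemberID}.
For Shelf → Title we have {Shelf}⁺ = {Shelf, Title}; {Shelf} is not a superkey, so BCNF fails.
Shelf → Title determines the non-prime attribute {Title} from a non-superkey — 3NF is violated.
All keys have size 1, which rules out partial dependencies — 2NF is satisfied.

2NF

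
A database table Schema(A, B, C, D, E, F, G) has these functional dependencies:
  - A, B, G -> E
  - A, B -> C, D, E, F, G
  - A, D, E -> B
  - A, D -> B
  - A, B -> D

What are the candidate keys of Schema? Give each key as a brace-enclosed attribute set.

{A} never appears on the right of any FD, so every key must include it.
Closure of {A, B} is {A, B, C, D, E, F, G}, the whole schema; {A, B} is a candidate key.
Closure of {A, D} is {A, B, C, D, E, F, G}, the whole schema; {A, D} is a candidate key.
These are minimal and exhaustive — every other superkey contains one of them.

{A, B}, {A, D}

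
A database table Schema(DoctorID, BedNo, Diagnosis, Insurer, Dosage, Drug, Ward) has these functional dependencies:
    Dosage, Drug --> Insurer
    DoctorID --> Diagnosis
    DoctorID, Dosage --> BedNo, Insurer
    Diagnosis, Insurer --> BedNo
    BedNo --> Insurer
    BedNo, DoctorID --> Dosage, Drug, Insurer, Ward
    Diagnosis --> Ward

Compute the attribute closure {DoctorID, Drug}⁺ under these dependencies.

{Diagnosis, DoctorID, Drug, Ward}

Start with {DoctorID, Drug}.
DoctorID --> Diagnosis applies; add {Diagnosis} → now {Diagnosis, DoctorID, Drug}.
Diagnosis --> Ward applies; add {Ward} → now {Diagnosis, DoctorID, Drug, Ward}.
No further FD applies.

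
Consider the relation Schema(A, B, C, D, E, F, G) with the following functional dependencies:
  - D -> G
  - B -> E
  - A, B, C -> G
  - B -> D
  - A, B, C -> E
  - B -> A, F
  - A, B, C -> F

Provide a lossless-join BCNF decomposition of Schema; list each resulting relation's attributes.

{A, B, D, E, F}; {B, C}; {D, G}

Candidate key of the original relation: {B, C}.
In {A, B, C, D, E, F, G}, {D} is not a superkey ({D}⁺ restricted to this set is {D, G}), so split on D -> G into {D, G} and {A, B, C, D, E, F}.
{D, G}: every determinant is a superkey — BCNF.
In {A, B, C, D, E, F}, {B} is not a superkey ({B}⁺ restricted to this set is {A, B, D, E, F}), so split on B -> A, D, E, F into {A, B, D, E, F} and {B, C}.
{A, B, D, E, F}: every determinant is a superkey — BCNF.
{B, C}: every determinant is a superkey — BCNF.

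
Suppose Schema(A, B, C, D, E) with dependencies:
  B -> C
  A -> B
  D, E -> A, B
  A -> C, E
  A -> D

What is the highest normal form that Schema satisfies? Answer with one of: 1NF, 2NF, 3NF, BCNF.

Candidate keys: {A}, {D, E}. Prime attributes: {A, D, E}.
B -> C: {B}⁺ = {B, C}, which is not all of the attributes, so the left side is not a superkey — BCNF is violated.
B -> C determines the non-prime attribute {C} from a non-superkey — 3NF is violated.
No proper subset of a key has a non-prime attribute in its closure, so there is no partial dependency; 2NF holds.

2NF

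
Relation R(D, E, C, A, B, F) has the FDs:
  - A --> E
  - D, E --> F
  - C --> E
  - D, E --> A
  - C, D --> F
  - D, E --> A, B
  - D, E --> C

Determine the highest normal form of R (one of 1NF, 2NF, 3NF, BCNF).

3NF

Candidate keys: {A, D}, {C, D}, {D, E}. Prime attributes: {A, C, D, E}.
A --> E breaks BCNF: {A}⁺ = {A, E}, so {A} is not a superkey.
Since {E} ⊆ prime attributes and every other non-superkey FD also has a prime right side, the schema is in 3NF.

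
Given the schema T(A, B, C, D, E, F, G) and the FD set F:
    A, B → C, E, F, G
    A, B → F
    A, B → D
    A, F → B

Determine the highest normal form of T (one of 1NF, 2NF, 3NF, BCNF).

Candidate keys: {A, B}, {A, F}. Prime attributes: {A, B, F}.
The left-hand side of every FD is a superkey, so BCNF is satisfied.

BCNF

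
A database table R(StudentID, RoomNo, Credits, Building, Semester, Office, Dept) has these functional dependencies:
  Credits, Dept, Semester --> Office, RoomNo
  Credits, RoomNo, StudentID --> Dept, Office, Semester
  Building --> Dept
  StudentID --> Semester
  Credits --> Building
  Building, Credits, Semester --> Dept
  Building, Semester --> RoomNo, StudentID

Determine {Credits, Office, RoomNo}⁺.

Start with {Credits, Office, RoomNo}.
Credits --> Building applies; add {Building} → now {Building, Credits, Office, RoomNo}.
Building --> Dept applies; add {Dept} → now {Building, Credits, Dept, Office, RoomNo}.
No further FD applies.

{Building, Credits, Dept, Office, RoomNo}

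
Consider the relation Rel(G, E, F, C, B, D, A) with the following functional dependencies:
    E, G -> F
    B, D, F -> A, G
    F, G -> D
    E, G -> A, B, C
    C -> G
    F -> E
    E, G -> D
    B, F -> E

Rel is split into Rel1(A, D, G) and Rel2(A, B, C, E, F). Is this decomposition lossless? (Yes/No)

Common attributes: {A}; their closure is {A}.
Neither Rel1 nor Rel2 is contained in that closure, so the decomposition is lossy.

No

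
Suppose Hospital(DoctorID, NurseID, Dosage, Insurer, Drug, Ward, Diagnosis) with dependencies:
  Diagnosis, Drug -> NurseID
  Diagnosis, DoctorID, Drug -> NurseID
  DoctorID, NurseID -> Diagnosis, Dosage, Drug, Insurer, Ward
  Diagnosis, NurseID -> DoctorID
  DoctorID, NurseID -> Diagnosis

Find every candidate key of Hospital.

Closure of {Diagnosis, Drug} is {Diagnosis, DoctorID, Dosage, Drug, Insurer, NurseID, Ward}, the whole schema; {Diagnosis, Drug} is a candidate key.
Closure of {Diagnosis, NurseID} is {Diagnosis, DoctorID, Dosage, Drug, Insurer, NurseID, Ward}, the whole schema; {Diagnosis, NurseID} is a candidate key.
Closure of {DoctorID, NurseID} is {Diagnosis, DoctorID, Dosage, Drug, Insurer, NurseID, Ward}, the whole schema; {DoctorID, NurseID} is a candidate key.
No proper subset of any of these is a key, and no other minimal superkey exists.

{Diagnosis, Drug}, {Diagnosis, NurseID}, {DoctorID, NurseID}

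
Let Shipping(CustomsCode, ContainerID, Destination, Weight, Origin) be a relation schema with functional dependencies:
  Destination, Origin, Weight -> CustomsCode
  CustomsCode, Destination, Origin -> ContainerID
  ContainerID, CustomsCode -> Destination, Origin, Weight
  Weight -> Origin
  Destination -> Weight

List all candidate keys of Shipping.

{ContainerID, CustomsCode}, {Destination}

{Destination} is a candidate key since {Destination}⁺ = {ContainerID, CustomsCode, Destination, Origin, Weight} covers every attribute.
{ContainerID, CustomsCode} is a candidate key since {ContainerID, CustomsCode}⁺ = {ContainerID, CustomsCode, Destination, Origin, Weight} covers every attribute.
No proper subset of any of these is a key, and no other minimal superkey exists.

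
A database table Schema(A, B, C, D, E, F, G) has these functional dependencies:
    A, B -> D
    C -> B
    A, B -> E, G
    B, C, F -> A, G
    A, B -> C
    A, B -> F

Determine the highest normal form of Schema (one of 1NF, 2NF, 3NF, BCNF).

Candidate keys: {A, B}, {A, C}, {C, F}. Prime attributes: {A, B, C, F}.
C -> B: {C}⁺ = {B, C}, which is not all of the attributes, so the left side is not a superkey — BCNF is violated.
But every attribute on its right side ({B}) is prime, and the same holds for every other non-superkey FD, so 3NF still holds.

3NF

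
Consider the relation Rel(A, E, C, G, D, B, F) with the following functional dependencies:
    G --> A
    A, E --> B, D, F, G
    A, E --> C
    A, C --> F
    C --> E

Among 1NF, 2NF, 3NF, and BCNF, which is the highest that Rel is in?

3NF

Candidate keys: {A, C}, {A, E}, {C, G}, {E, G}. Prime attributes: {A, C, E, G}.
G --> A breaks BCNF: {G}⁺ = {A, G}, so {G} is not a superkey.
Since {A} ⊆ prime attributes and every other non-superkey FD also has a prime right side, the schema is in 3NF.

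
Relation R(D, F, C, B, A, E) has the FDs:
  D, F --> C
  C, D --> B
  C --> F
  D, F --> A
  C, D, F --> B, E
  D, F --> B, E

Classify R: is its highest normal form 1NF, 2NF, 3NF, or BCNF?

Candidate keys: {C, D}, {D, F}. Prime attributes: {C, D, F}.
C --> F breaks BCNF: {C}⁺ = {C, F}, so {C} is not a superkey.
Since {F} ⊆ prime attributes and every other non-superkey FD also has a prime right side, the schema is in 3NF.

3NF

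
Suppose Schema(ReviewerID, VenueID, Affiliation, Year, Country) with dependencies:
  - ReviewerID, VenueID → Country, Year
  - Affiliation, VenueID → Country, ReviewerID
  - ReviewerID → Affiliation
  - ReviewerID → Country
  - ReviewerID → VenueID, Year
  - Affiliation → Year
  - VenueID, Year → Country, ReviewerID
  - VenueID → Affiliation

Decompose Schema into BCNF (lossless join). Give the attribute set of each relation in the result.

Candidate keys of the original relation: {ReviewerID}, {VenueID}.
In {Affiliation, Country, ReviewerID, VenueID, Year}, {Affiliation} is not a superkey ({Affiliation}⁺ restricted to this set is {Affiliation, Year}), so split on Affiliation → Year into {Affiliation, Year} and {Affiliation, Country, ReviewerID, VenueID}.
{Affiliation, Year}: every determinant is a superkey — BCNF.
{Affiliation, Country, ReviewerID, VenueID}: every determinant is a superkey — BCNF.

{Affiliation, Country, ReviewerID, VenueID}; {Affiliation, Year}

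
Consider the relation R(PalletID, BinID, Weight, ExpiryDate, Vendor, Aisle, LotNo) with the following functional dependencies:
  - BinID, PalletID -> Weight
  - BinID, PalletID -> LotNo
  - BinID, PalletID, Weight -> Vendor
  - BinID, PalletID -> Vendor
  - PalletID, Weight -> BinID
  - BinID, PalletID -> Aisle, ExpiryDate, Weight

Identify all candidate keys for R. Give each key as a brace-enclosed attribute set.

Attributes never on any right-hand side: {PalletID} — every candidate key must contain it.
{BinID, PalletID}⁺ = {Aisle, BinID, ExpiryDate, LotNo, PalletID, Vendor, Weight}, which is every attribute, so {BinID, PalletID} is a candidate key.
{PalletID, Weight}⁺ = {Aisle, BinID, ExpiryDate, LotNo, PalletID, Vendor, Weight}, which is every attribute, so {PalletID, Weight} is a candidate key.
Any other superkey properly contains one of these, so there are no further candidate keys.

{BinID, PalletID}, {PalletID, Weight}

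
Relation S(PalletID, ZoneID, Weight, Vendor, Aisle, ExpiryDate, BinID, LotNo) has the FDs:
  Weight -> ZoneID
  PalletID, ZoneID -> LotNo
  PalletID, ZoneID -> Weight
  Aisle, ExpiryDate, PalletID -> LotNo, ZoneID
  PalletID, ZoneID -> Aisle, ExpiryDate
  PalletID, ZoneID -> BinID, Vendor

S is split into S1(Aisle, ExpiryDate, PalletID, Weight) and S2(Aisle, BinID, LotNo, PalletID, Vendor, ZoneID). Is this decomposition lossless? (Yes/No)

No

The shared attributes are {Aisle, PalletID} and {Aisle, PalletID}⁺ = {Aisle, PalletID}.
Neither S1 nor S2 is contained in that closure, so the decomposition is lossy.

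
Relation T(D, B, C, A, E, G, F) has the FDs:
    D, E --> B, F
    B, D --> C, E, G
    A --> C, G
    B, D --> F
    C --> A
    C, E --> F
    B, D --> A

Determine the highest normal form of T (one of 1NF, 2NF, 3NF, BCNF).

2NF

Candidate keys: {B, D}, {D, E}. Prime attributes: {B, D, E}.
A --> C, G breaks BCNF: {A}⁺ = {A, C, G}, so {A} is not a superkey.
A --> C, G has non-prime {C, G} on the right and a non-superkey on the left, so 3NF fails.
Checking every proper subset of each key, none determines a non-prime attribute — 2NF is satisfied.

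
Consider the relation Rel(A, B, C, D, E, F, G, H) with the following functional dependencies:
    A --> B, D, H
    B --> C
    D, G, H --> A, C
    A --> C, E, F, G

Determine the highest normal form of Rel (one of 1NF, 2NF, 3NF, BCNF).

2NF

Candidate keys: {A}, {D, G, H}. Prime attributes: {A, D, G, H}.
B --> C breaks BCNF: {B}⁺ = {B, C}, so {B} is not a superkey.
B --> C has non-prime {C} on the right and a non-superkey on the left, so 3NF fails.
Checking every proper subset of each key, none determines a non-prime attribute — 2NF is satisfied.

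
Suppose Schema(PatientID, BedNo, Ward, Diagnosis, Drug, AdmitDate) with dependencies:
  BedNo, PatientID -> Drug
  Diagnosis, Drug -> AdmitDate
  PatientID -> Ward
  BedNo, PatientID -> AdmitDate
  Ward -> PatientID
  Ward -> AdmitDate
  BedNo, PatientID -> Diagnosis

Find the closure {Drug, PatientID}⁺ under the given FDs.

{AdmitDate, Drug, PatientID, Ward}

Start with {Drug, PatientID}.
PatientID -> Ward applies; add {Ward} → now {Drug, PatientID, Ward}.
Ward -> AdmitDate applies; add {AdmitDate} → now {AdmitDate, Drug, PatientID, Ward}.
No further FD applies.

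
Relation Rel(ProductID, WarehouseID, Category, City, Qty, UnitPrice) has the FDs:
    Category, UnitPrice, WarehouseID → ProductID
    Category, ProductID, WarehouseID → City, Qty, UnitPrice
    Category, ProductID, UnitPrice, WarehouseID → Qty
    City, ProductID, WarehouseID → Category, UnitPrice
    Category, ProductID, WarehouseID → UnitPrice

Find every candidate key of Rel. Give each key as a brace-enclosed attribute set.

Attributes never on any right-hand side: {WarehouseID} — every candidate key must contain it.
{Category, ProductID, WarehouseID} is a candidate key since {Category, ProductID, WarehouseID}⁺ = {Category, City, ProductID, Qty, UnitPrice, WarehouseID} covers every attribute.
{Category, UnitPrice, WarehouseID} is a candidate key since {Category, UnitPrice, WarehouseID}⁺ = {Category, City, ProductID, Qty, UnitPrice, WarehouseID} covers every attribute.
{City, ProductID, WarehouseID} is a candidate key since {City, ProductID, WarehouseID}⁺ = {Category, City, ProductID, Qty, UnitPrice, WarehouseID} covers every attribute.
Any other superkey properly contains one of these, so there are no further candidate keys.

{Category, ProductID, WarehouseID}, {Category, UnitPrice, WarehouseID}, {City, ProductID, WarehouseID}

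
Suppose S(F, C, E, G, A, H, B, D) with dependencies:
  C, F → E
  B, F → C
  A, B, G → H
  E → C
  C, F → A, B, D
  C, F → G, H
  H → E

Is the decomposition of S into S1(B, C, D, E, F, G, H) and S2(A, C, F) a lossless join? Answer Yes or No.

Yes

S1 ∩ S2 = {C, F}; its closure under F is {A, B, C, D, E, F, G, H}.
S1 is contained in that closure, so S1 ∩ S2 → S1 holds and the join is lossless.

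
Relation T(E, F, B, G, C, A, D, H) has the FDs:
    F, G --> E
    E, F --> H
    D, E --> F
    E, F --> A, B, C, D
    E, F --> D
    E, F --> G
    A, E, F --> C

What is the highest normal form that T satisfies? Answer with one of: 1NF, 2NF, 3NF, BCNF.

BCNF

Candidate keys: {D, E}, {E, F}, {F, G}. Prime attributes: {D, E, F, G}.
Every FD has a superkey on the left, so the relation is in BCNF.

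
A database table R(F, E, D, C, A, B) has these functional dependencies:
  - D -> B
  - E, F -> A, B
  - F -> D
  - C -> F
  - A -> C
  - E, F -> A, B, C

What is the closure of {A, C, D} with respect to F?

{A, B, C, D, F}

Start with {A, C, D}.
D -> B applies; add {B} → now {A, B, C, D}.
C -> F applies; add {F} → now {A, B, C, D, F}.
No further FD applies.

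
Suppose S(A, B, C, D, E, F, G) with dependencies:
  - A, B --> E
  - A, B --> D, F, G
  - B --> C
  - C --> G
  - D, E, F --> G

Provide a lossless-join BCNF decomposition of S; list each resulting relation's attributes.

{A, B, D, E, F}; {B, C}; {C, G}

Candidate key of the original relation: {A, B}.
{A, B, C, D, E, F, G}: {B} determines {B, C, G} here but is not a superkey — split on B --> C, G, giving {B, C, G} and {A, B, D, E, F}.
{B, C, G}: {C} determines {C, G} here but is not a superkey — split on C --> G, giving {C, G} and {B, C}.
{C, G} is in BCNF.
{B, C} is in BCNF.
{A, B, D, E, F} is in BCNF.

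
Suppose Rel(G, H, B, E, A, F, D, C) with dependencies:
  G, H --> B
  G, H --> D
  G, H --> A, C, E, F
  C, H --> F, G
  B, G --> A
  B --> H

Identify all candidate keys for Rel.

{B, C} is a candidate key since {B, C}⁺ = {A, B, C, D, E, F, G, H} covers every attribute.
{B, G} is a candidate key since {B, G}⁺ = {A, B, C, D, E, F, G, H} covers every attribute.
{C, H} is a candidate key since {C, H}⁺ = {A, B, C, D, E, F, G, H} covers every attribute.
{G, H} is a candidate key since {G, H}⁺ = {A, B, C, D, E, F, G, H} covers every attribute.
Any other superkey properly contains one of these, so there are no further candidate keys.

{B, C}, {B, G}, {C, H}, {G, H}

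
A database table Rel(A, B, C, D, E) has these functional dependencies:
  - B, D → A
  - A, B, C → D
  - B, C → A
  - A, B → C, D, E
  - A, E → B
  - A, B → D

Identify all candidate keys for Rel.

{A, B}, {A, E}, {B, C}, {B, D}

{A, B}⁺ = {A, B, C, D, E} — all of the relation — so {A, B} is a candidate key.
{A, E}⁺ = {A, B, C, D, E} — all of the relation — so {A, E} is a candidate key.
{B, C}⁺ = {A, B, C, D, E} — all of the relation — so {B, C} is a candidate key.
{B, D}⁺ = {A, B, C, D, E} — all of the relation — so {B, D} is a candidate key.
These are minimal and exhaustive — every other superkey contains one of them.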